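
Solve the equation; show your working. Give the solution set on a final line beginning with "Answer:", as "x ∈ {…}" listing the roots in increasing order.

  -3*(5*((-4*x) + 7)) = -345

Step 1. [-3*(5*((-4*x) + 7)) = -345] LHS = -3·(…); ÷-3 both sides ⇒ div: 5*((-4*x) + 7) = 115.
Step 2. [5*((-4*x) + 7) = 115] leading coefficient 5: divide by 5. So div: (-4*x) + 7 = 23.
Step 3. [(-4*x) + 7 = 23] +7 is outermost — subtract 7 both sides ⇒ sub: -4*x = 16.
Step 4. [-4*x = 16] leading coefficient -4: divide by -4, so div: x = -4.

Answer: x ∈ {-4}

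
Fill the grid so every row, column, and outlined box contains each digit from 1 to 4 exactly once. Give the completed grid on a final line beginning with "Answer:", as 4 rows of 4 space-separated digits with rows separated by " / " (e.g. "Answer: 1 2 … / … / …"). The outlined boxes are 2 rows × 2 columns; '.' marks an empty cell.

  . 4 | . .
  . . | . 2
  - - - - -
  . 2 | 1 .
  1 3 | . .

Step 1. [r1c3∈{3}] r1c3 is down to just 3. So r1c3=3.
Step 2. [r4c4∈{4}] only 4 remains possible at r4c4, so r4c4=4.
Step 3. [r3c4∈{3}] r3c4 is down to just 3 ⇒ r3c4=3.
Step 4. [r2c2∈{1}] r2c2 is down to just 1. So r2c2=1.
Step 5. [r1c4∈{1}] nothing but 1 survives at r1c4, so r1c4=1.
Step 6. [r3c1∈{4}] r3c1's peers cover all but 4. So r3c1=4.
Step 7. [r4c3∈{2}] r4c3 has the single candidate 2. So r4c3=2.
Step 8. [r2c1∈{3}] nothing but 3 survives at r2c1, so r2c1=3.
Step 9. [r1c1∈{2}] r1c1 has the single candidate 2. So r1c1=2.
Step 10. [r2c3∈{4}] only 4 remains possible at r2c3. So r2c3=4.

Answer: 2 4 3 1 / 3 1 4 2 / 4 2 1 3 / 1 3 2 4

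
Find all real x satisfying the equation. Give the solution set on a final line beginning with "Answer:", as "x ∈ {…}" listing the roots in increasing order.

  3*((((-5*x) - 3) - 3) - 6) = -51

Step 1. [3*((((-5*x) - 3) - 3) - 6) = -51] divide by the outer 3, so div: (((-5*x) - 3) - 3) - 6 = -17.
Step 2. [(((-5*x) - 3) - 3) - 6 = -17] 6 comes off first (add 6), so sub: ((-5*x) - 3) - 3 = -11.
Step 3. [((-5*x) - 3) - 3 = -11] -3 is outermost — add 3 both sides ⇒ sub: (-5*x) - 3 = -8.
Step 4. [(-5*x) - 3 = -8] the outer -3 inverts by adding 3 ⇒ sub: -5*x = -5.
Step 5. [-5*x = -5] -5·(inner) — divide through by -5 ⇒ div: x = 1.

Answer: x ∈ {1}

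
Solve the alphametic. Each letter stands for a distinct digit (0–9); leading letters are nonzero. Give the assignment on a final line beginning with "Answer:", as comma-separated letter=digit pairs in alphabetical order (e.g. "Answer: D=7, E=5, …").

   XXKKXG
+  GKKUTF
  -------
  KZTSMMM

Step 1. [col 1: G + F ≡ M (mod 10)] several values work for M in column 1 (G + F ≡ M (mod 10), carry-in 0); try M=9. So M=9.
Step 2. [K] adding two 6-digit numbers gives at most 6+1 digits, and here it does — K is that final carry and must be 1. So K=1.
Step 3. [col 1: G + F ≡ M (mod 10)] several values work for G in column 1 (G + F ≡ M (mod 10), carry-in 0); try G=6. So G=6.
Step 4. [col 1: G + F ≡ M (mod 10)] column 1: given G=6, M=9, carry-in 0, and digits 1,6,9 already taken and all letters distinct, G+F≡M (mod 10) forces F=3 ⇒ F=3.
Step 5. [col 2: X + T ≡ M (mod 10)] no forcing yet in column 2 (carry-in 0); X=4 is free and consistent — try it ⇒ X=4.
Step 6. [col 2: X + T ≡ M (mod 10)] column 2 reads X+T+carry(0)=M with X=4, M=9; with digits 1,3,4,6,9 already taken and all letters distinct, the only value for T is 5. So T=5.
Step 7. [col 3: K + U ≡ M (mod 10)] column 3: given K=1, M=9, carry-in 0, and digits 1,3,4,5,6,9 already taken and all letters distinct, K+U≡M (mod 10) forces U=8 ⇒ U=8.
Step 8. [col 4: K + K ≡ S (mod 10)] column 4: given K=1, carry-in 0, and digits 1,3,4,5,6,8,9 already taken and all letters distinct, K+K≡S (mod 10) forces S=2. So S=2.
Step 9. [col 6: X + G ≡ Z (mod 10)] in column 6 we have X+G≡Z with carry-in 0; given X=4, G=6 and digits 1,2,3,4,5,6,8,9 already taken and all letters distinct, that pins Z to 0. So Z=0.

Answer: F=3, G=6, K=1, M=9, S=2, T=5, U=8, X=4, Z=0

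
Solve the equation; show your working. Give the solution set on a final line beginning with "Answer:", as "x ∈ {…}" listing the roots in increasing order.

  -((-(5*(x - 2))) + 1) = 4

Step 1. [-((-(5*(x - 2))) + 1) = 4] leading − — multiply by −1 ⇒ neg: (-(5*(x - 2))) + 1 = -4.
Step 2. [(-(5*(x - 2))) + 1 = -4] 1 comes off first (subtract 1) ⇒ sub: -(5*(x - 2)) = -5.
Step 3. [-(5*(x - 2)) = -5] leading − — multiply by −1. So neg: 5*(x - 2) = 5.
Step 4. [5*(x - 2) = 5] 5·(inner) — divide through by 5 ⇒ div: x - 2 = 1.
Step 5. [x - 2 = 1] the outer -2 inverts by adding 2 ⇒ sub: x = 3.

Answer: x ∈ {3}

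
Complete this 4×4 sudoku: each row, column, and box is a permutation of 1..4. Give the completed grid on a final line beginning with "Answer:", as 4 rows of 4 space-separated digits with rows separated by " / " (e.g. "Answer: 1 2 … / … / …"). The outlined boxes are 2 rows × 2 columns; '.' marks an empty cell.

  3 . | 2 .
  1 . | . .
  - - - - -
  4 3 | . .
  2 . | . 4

Step 1. [r2c3∈{3,4}] across col 3, 4 lands solely at r2c3. So r2c3=4.
Step 2. [r3c3∈{1}] r3c3 has the single candidate 1 ⇒ r3c3=1.
Step 3. [r4c3∈{3}] only 3 remains possible at r4c3, so r4c3=3.
Step 4. [r1c4∈{1}] r1c4's peers cover all but 1. So r1c4=1.
Step 5. [r4c2∈{1}] r4c2 is down to just 1. So r4c2=1.
Step 6. [r2c2∈{2}] nothing but 2 survives at r2c2, so r2c2=2.
Step 7. [r1c2∈{4}] r1c2's peers cover all but 4, so r1c2=4.
Step 8. [r3c4∈{2}] r3c4's peers cover all but 2, so r3c4=2.
Step 9. [r2c4∈{3}] r2c4 is down to just 3. So r2c4=3.

Answer: 3 4 2 1 / 1 2 4 3 / 4 3 1 2 / 2 1 3 4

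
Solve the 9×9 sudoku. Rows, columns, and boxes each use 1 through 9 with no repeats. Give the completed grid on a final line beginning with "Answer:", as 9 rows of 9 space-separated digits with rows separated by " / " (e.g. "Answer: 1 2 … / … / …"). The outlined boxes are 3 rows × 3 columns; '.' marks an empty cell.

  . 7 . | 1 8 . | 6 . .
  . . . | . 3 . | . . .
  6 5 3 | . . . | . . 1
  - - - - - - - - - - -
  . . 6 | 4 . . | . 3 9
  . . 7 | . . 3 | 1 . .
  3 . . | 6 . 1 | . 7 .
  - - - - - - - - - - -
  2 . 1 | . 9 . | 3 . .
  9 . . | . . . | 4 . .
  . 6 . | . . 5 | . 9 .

Step 1. [r1c1∈{4}] nothing but 4 survives at r1c1 ⇒ r1c1=4.
Step 2. [r8c5∈{1,2,6,7}] col 5 places 6 nowhere but r8c5, so r8c5=6.
Step 3. [r2c4∈{2,5,7,9}] 5 has one home in box 2: r2c4. So r2c4=5.
Step 4. [r9c1∈{7,8}] col 1 places 7 nowhere but r9c1, so r9c1=7.
Step 5. [r5c4∈{2,8,9}] r5c4 is the only open cell in box 5 admitting 9 ⇒ r5c4=9.
Step 6. [r4c6∈{2,7,8}] across box 5, 8 lands solely at r4c6 ⇒ r4c6=8.
Step 7. [r2c6∈{2,4,6,7,9}] r2c6 is the only open cell in row 2 admitting 6. So r2c6=6.
Step 8. [r8c3∈{5,8}] in box 7, 5 fits only at r8c3. So r8c3=5.
Step 9. [r4c5∈{2,5,7}] in row 4, 7 fits only at r4c5 ⇒ r4c5=7.
Step 10. [r9c4∈{2,3,8}] across row 9, 3 lands solely at r9c4 ⇒ r9c4=3.
Step 11. [r9c5∈{1,2,4}] across row 9, 1 lands solely at r9c5. So r9c5=1.
Step 12. [r9c3∈{4,8}] r9c3 is the only open cell in row 9 admitting 4 ⇒ r9c3=4.
Step 13. [r7c2∈{8}] r7c2 is down to just 8. So r7c2=8.
Step 14. [r7c4∈{7}] r7c4's peers cover all but 7, so r7c4=7.
Step 15. [r3c4∈{2}] r3c4 has the single candidate 2, so r3c4=2.
Step 16. [r8c9∈{2,7,8}] 7 has one home in row 8: r8c9 ⇒ r8c9=7.
Step 17. [r2c7∈{2,7,8,9}] r2c7 is the only open cell in row 2 admitting 7 ⇒ r2c7=7.
Step 18. [r1c6∈{9}] r1c6 has the single candidate 9 ⇒ r1c6=9.
Step 19. [r1c3∈{2}] nothing but 2 survives at r1c3, so r1c3=2.
Step 20. [r1c8∈{5}] r1c8 is down to just 5 ⇒ r1c8=5.
Step 21. [r7c9∈{5,6}] across row 7, 5 lands solely at r7c9. So r7c9=5.
Step 22. [r5c9∈{2,4,6,8}] across col 9, 6 lands solely at r5c9, so r5c9=6.
Step 23. [r8c8∈{1,2,8}] row 8 places 1 nowhere but r8c8. So r8c8=1.
Step 24. [r3c5∈{4}] nothing but 4 survives at r3c5, so r3c5=4.
Step 25. [r3c8∈{8}] only 8 remains possible at r3c8. So r3c8=8.
Step 26. [r5c1∈{5,8}] 8 has one home in row 5: r5c1. So r5c1=8.
Step 27. [r2c1∈{1}] nothing but 1 survives at r2c1. So r2c1=1.
Step 28. [r6c3∈{9}] r6c3 has the single candidate 9, so r6c3=9.
Step 29. [r5c5∈{2,5}] 5 has one home in row 5: r5c5, so r5c5=5.
Step 30. [r6c5∈{2}] r6c5 is down to just 2, so r6c5=2.
Step 31. [r6c2∈{4}] r6c2 is down to just 4, so r6c2=4.
Step 32. [r5c8∈{2,4}] 4 has one home in row 5: r5c8, so r5c8=4.
Step 33. [r4c7∈{2,5}] r4c7 is the only open cell in box 6 admitting 2, so r4c7=2.
Step 34. [r9c7∈{8}] nothing but 8 survives at r9c7. So r9c7=8.
Step 35. [r2c9∈{2,4}] in row 2, 4 fits only at r2c9. So r2c9=4.
Step 36. [r8c2∈{3}] nothing but 3 survives at r8c2. So r8c2=3.
Step 37. [r6c7∈{5}] r6c7's peers cover all but 5 ⇒ r6c7=5.
Step 38. [r6c9∈{8}] nothing but 8 survives at r6c9. So r6c9=8.
Step 39. [r8c4∈{8}] only 8 remains possible at r8c4, so r8c4=8.
Step 40. [r7c6∈{4}] r7c6's peers cover all but 4, so r7c6=4.
Step 41. [r2c3∈{8}] r2c3's peers cover all but 8. So r2c3=8.
Step 42. [r4c1∈{5}] nothing but 5 survives at r4c1. So r4c1=5.
Step 43. [r9c9∈{2}] only 2 remains possible at r9c9, so r9c9=2.
Step 44. [r8c6∈{2}] nothing but 2 survives at r8c6. So r8c6=2.
Step 45. [r7c8∈{6}] nothing but 6 survives at r7c8 ⇒ r7c8=6.
Step 46. [r5c2∈{2}] r5c2 is down to just 2 ⇒ r5c2=2.
Step 47. [r1c9∈{3}] r1c9's peers cover all but 3 ⇒ r1c9=3.
Step 48. [r4c2∈{1}] r4c2's peers cover all but 1. So r4c2=1.
Step 49. [r3c7∈{9}] r3c7 has the single candidate 9 ⇒ r3c7=9.
Step 50. [r2c8∈{2}] only 2 remains possible at r2c8. So r2c8=2.
Step 51. [r3c6∈{7}] r3c6 has the single candidate 7. So r3c6=7.
Step 52. [r2c2∈{9}] only 9 remains possible at r2c2, so r2c2=9.

Answer: 4 7 2 1 8 9 6 5 3 / 1 9 8 5 3 6 7 2 4 / 6 5 3 2 4 7 9 8 1 / 5 1 6 4 7 8 2 3 9 / 8 2 7 9 5 3 1 4 6 / 3 4 9 6 2 1 5 7 8 / 2 8 1 7 9 4 3 6 5 / 9 3 5 8 6 2 4 1 7 / 7 6 4 3 1 5 8 9 2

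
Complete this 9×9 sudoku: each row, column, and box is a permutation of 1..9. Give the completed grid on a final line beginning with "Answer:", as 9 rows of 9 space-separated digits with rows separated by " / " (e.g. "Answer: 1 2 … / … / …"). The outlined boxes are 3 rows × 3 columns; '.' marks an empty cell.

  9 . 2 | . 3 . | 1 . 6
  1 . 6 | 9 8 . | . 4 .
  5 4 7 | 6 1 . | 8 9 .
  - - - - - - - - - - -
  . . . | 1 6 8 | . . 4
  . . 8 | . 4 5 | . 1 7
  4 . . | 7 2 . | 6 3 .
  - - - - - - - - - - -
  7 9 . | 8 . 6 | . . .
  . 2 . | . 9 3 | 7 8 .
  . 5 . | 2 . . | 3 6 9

Step 1. [r7c5∈{5}] r7c5's peers cover all but 5, so r7c5=5.
Step 2. [r2c2∈{3}] only 3 remains possible at r2c2 ⇒ r2c2=3.
Step 3. [r2c6∈{2,7}] 7 has one home in row 2: r2c6. So r2c6=7.
Step 4. [r7c3∈{1,3,4}] in row 7, 3 fits only at r7c3 ⇒ r7c3=3.
Step 5. [r7c8∈{2}] only 2 remains possible at r7c8, so r7c8=2.
Step 6. [r4c8∈{5}] only 5 remains possible at r4c8 ⇒ r4c8=5.
Step 7. [r8c4∈{4}] r8c4 is down to just 4, so r8c4=4.
Step 8. [r8c3∈{1}] r8c3's peers cover all but 1, so r8c3=1.
Step 9. [r5c7∈{2,9}] row 5 places 9 nowhere but r5c7 ⇒ r5c7=9.
Step 10. [r5c1∈{2,3,6}] r5c1 is the only open cell in row 5 admitting 2 ⇒ r5c1=2.
Step 11. [r2c7∈{2,5}] r2c7 is the only open cell in col 7 admitting 5, so r2c7=5.
Step 12. [r4c3∈{9}] r4c3 has the single candidate 9, so r4c3=9.
Step 13. [r3c6∈{2}] r3c6 has the single candidate 2 ⇒ r3c6=2.
Step 14. [r2c9∈{2}] only 2 remains possible at r2c9. So r2c9=2.
Step 15. [r1c2∈{8}] nothing but 8 survives at r1c2, so r1c2=8.
Step 16. [r7c7∈{4}] r7c7's peers cover all but 4, so r7c7=4.
Step 17. [r4c2∈{7}] only 7 remains possible at r4c2 ⇒ r4c2=7.
Step 18. [r1c6∈{4}] r1c6 is down to just 4, so r1c6=4.
Step 19. [r4c7∈{2}] only 2 remains possible at r4c7 ⇒ r4c7=2.
Step 20. [r6c6∈{9}] r6c6 has the single candidate 9, so r6c6=9.
Step 21. [r3c9∈{3}] r3c9 is down to just 3, so r3c9=3.
Step 22. [r5c2∈{6}] r5c2 is down to just 6, so r5c2=6.
Step 23. [r9c1∈{8}] r9c1's peers cover all but 8. So r9c1=8.
Step 24. [r5c4∈{3}] only 3 remains possible at r5c4. So r5c4=3.
Step 25. [r9c3∈{4}] r9c3 is down to just 4 ⇒ r9c3=4.
Step 26. [r6c3∈{5}] r6c3 has the single candidate 5 ⇒ r6c3=5.
Step 27. [r9c5∈{7}] r9c5's peers cover all but 7 ⇒ r9c5=7.
Step 28. [r8c9∈{5}] r8c9 has the single candidate 5, so r8c9=5.
Step 29. [r1c8∈{7}] r1c8 has the single candidate 7 ⇒ r1c8=7.
Step 30. [r6c2∈{1}] only 1 remains possible at r6c2, so r6c2=1.
Step 31. [r1c4∈{5}] r1c4's peers cover all but 5. So r1c4=5.
Step 32. [r9c6∈{1}] r9c6 has the single candidate 1. So r9c6=1.
Step 33. [r6c9∈{8}] only 8 remains possible at r6c9. So r6c9=8.
Step 34. [r7c9∈{1}] r7c9 is down to just 1 ⇒ r7c9=1.
Step 35. [r8c1∈{6}] r8c1's peers cover all but 6. So r8c1=6.
Step 36. [r4c1∈{3}] nothing but 3 survives at r4c1, so r4c1=3.

Answer: 9 8 2 5 3 4 1 7 6 / 1 3 6 9 8 7 5 4 2 / 5 4 7 6 1 2 8 9 3 / 3 7 9 1 6 8 2 5 4 / 2 6 8 3 4 5 9 1 7 / 4 1 5 7 2 9 6 3 8 / 7 9 3 8 5 6 4 2 1 / 6 2 1 4 9 3 7 8 5 / 8 5 4 2 7 1 3 6 9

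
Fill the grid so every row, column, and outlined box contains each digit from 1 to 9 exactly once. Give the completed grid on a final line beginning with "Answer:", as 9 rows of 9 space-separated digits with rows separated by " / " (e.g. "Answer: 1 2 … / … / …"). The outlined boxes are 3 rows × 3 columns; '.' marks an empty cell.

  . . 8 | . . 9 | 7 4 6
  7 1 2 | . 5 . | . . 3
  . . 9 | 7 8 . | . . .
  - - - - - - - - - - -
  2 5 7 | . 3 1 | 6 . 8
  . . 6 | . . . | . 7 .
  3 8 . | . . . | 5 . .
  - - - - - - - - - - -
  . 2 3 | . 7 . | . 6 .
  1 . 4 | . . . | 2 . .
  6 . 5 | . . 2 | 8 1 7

Step 1. [r4c4∈{4,9}] in row 4, 4 fits only at r4c4. So r4c4=4.
Step 2. [r4c8∈{9}] r4c8 has the single candidate 9 ⇒ r4c8=9.
Step 3. [r6c9∈{1,2,4}] in row 6, 4 fits only at r6c9, so r6c9=4.
Step 4. [r9c2∈{9}] nothing but 9 survives at r9c2 ⇒ r9c2=9.
Step 5. [r7c4∈{1,5,8,9}] row 7 places 1 nowhere but r7c4. So r7c4=1.
Step 6. [r6c8∈{2}] r6c8's peers cover all but 2 ⇒ r6c8=2.
Step 7. [r2c4∈{6}] nothing but 6 survives at r2c4. So r2c4=6.
Step 8. [r6c4∈{9}] r6c4's peers cover all but 9, so r6c4=9.
Step 9. [r3c8∈{5}] nothing but 5 survives at r3c8, so r3c8=5.
Step 10. [r3c1∈{4}] r3c1's peers cover all but 4. So r3c1=4.
Step 11. [r9c4∈{3}] only 3 remains possible at r9c4 ⇒ r9c4=3.
Step 12. [r5c5∈{2}] r5c5's peers cover all but 2 ⇒ r5c5=2.
Step 13. [r8c5∈{6,9}] col 5 places 9 nowhere but r8c5 ⇒ r8c5=9.
Step 14. [r8c6∈{5,6,8}] r8c6 is the only open cell in row 8 admitting 6. So r8c6=6.
Step 15. [r8c4∈{5,8}] in row 8, 8 fits only at r8c4 ⇒ r8c4=8.
Step 16. [r7c6∈{4,5}] in box 8, 5 fits only at r7c6, so r7c6=5.
Step 17. [r5c9∈{1}] r5c9 has the single candidate 1. So r5c9=1.
Step 18. [r7c9∈{9}] r7c9 has the single candidate 9, so r7c9=9.
Step 19. [r3c2∈{3,6}] in row 3, 6 fits only at r3c2. So r3c2=6.
Step 20. [r5c7∈{3}] only 3 remains possible at r5c7 ⇒ r5c7=3.
Step 21. [r9c5∈{4}] only 4 remains possible at r9c5. So r9c5=4.
Step 22. [r5c4∈{5}] r5c4 has the single candidate 5 ⇒ r5c4=5.
Step 23. [r6c3∈{1}] nothing but 1 survives at r6c3, so r6c3=1.
Step 24. [r7c7∈{4}] r7c7's peers cover all but 4. So r7c7=4.
Step 25. [r8c2∈{7}] r8c2 has the single candidate 7, so r8c2=7.
Step 26. [r5c6∈{8}] r5c6 has the single candidate 8 ⇒ r5c6=8.
Step 27. [r8c8∈{3}] r8c8 is down to just 3. So r8c8=3.
Step 28. [r1c2∈{3}] only 3 remains possible at r1c2. So r1c2=3.
Step 29. [r5c2∈{4}] nothing but 4 survives at r5c2. So r5c2=4.
Step 30. [r2c8∈{8}] only 8 remains possible at r2c8, so r2c8=8.
Step 31. [r1c1∈{5}] r1c1 has the single candidate 5. So r1c1=5.
Step 32. [r3c6∈{3}] only 3 remains possible at r3c6, so r3c6=3.
Step 33. [r2c7∈{9}] nothing but 9 survives at r2c7. So r2c7=9.
Step 34. [r5c1∈{9}] only 9 remains possible at r5c1, so r5c1=9.
Step 35. [r3c7∈{1}] only 1 remains possible at r3c7. So r3c7=1.
Step 36. [r2c6∈{4}] r2c6's peers cover all but 4. So r2c6=4.
Step 37. [r6c5∈{6}] r6c5's peers cover all but 6 ⇒ r6c5=6.
Step 38. [r1c5∈{1}] only 1 remains possible at r1c5, so r1c5=1.
Step 39. [r7c1∈{8}] r7c1 is down to just 8, so r7c1=8.
Step 40. [r8c9∈{5}] only 5 remains possible at r8c9 ⇒ r8c9=5.
Step 41. [r6c6∈{7}] only 7 remains possible at r6c6. So r6c6=7.
Step 42. [r1c4∈{2}] r1c4's peers cover all but 2, so r1c4=2.
Step 43. [r3c9∈{2}] r3c9 has the single candidate 2 ⇒ r3c9=2.

Answer: 5 3 8 2 1 9 7 4 6 / 7 1 2 6 5 4 9 8 3 / 4 6 9 7 8 3 1 5 2 / 2 5 7 4 3 1 6 9 8 / 9 4 6 5 2 8 3 7 1 / 3 8 1 9 6 7 5 2 4 / 8 2 3 1 7 5 4 6 9 / 1 7 4 8 9 6 2 3 5 / 6 9 5 3 4 2 8 1 7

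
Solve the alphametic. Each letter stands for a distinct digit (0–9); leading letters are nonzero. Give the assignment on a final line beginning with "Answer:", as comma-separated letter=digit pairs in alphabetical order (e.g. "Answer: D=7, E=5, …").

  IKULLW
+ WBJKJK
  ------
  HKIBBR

Step 1. [col 1: W + K ≡ R (mod 10)] no forcing yet in column 1 (carry-in 0); W=4 is free and consistent — try it. So W=4.
Step 2. [col 1: W + K ≡ R (mod 10)] column 1 (W + K ≡ R (mod 10), carry-in 0) doesn't pin K yet; pick K=2 and continue ⇒ K=2.
Step 3. [col 1: W + K ≡ R (mod 10)] in column 1 we have W+K≡R with carry-in 0; given W=4, K=2 and digits 2,4 already taken and all letters distinct, that pins R to 6. So R=6.
Step 4. [col 2: L + J ≡ B (mod 10)] J=3 is one option consistent with column 2 (L + J ≡ B (mod 10), carry-in 0) — take it ⇒ J=3.
Step 5. [col 2: L + J ≡ B (mod 10)] B=0 is one option consistent with column 2 (L + J ≡ B (mod 10), carry-in 0) — take it ⇒ B=0.
Step 6. [col 2: L + J ≡ B (mod 10)] from column 2 (J=3, B=0, carry-in 0, digits 0,2,3,4,6 already taken and all letters distinct): L must equal 7, so L=7.
Step 7. [col 4: U + J ≡ I (mod 10)] column 4 (U + J ≡ I (mod 10), carry-in 1) doesn't pin U yet; pick U=1 and continue. So U=1.
Step 8. [col 4: U + J ≡ I (mod 10)] column 4 reads U+J+carry(1)=I with U=1, J=3; with digits 0,1,2,3,4,6,7 already taken and all letters distinct, the only value for I is 5. So I=5.
Step 9. [col 6: I + W ≡ H (mod 10)] column 6 reads I+W+carry(0)=H with I=5, W=4; with digits 0,1,2,3,4,5,6,7 already taken and all letters distinct, the only value for H is 9, so H=9.

Answer: B=0, H=9, I=5, J=3, K=2, L=7, R=6, U=1, W=4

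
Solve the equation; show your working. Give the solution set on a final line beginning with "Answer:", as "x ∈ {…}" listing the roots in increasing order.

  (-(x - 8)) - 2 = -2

Step 1. [(-(x - 8)) - 2 = -2] add 2: x sits inside (… - 2) ⇒ sub: -(x - 8) = 0.
Step 2. [-(x - 8) = 0] LHS negated; negate both sides. So neg: x - 8 = 0.
Step 3. [x - 8 = 0] 8 comes off first (add 8). So sub: x = 8.

Answer: x ∈ {8}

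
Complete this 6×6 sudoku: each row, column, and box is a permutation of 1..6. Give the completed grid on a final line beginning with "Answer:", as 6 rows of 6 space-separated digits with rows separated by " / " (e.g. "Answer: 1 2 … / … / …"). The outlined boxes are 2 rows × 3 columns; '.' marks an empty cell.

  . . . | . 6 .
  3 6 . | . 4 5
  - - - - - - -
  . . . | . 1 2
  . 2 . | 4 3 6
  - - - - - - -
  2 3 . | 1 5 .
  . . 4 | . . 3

Step 1. [r2c3∈{1,2}] 1 has one home in row 2: r2c3 ⇒ r2c3=1.
Step 2. [r4c3∈{5}] r4c3 has the single candidate 5, so r4c3=5.
Step 3. [r3c2∈{4}] r3c2 has the single candidate 4. So r3c2=4.
Step 4. [r5c3∈{6}] r5c3's peers cover all but 6 ⇒ r5c3=6.
Step 5. [r2c4∈{2}] only 2 remains possible at r2c4. So r2c4=2.
Step 6. [r1c2∈{5}] r1c2 has the single candidate 5, so r1c2=5.
Step 7. [r4c1∈{1}] r4c1 has the single candidate 1 ⇒ r4c1=1.
Step 8. [r5c6∈{4}] r5c6's peers cover all but 4, so r5c6=4.
Step 9. [r3c4∈{5}] nothing but 5 survives at r3c4. So r3c4=5.
Step 10. [r1c4∈{3}] only 3 remains possible at r1c4, so r1c4=3.
Step 11. [r3c3∈{3}] only 3 remains possible at r3c3 ⇒ r3c3=3.
Step 12. [r6c5∈{2}] only 2 remains possible at r6c5, so r6c5=2.
Step 13. [r3c1∈{6}] r3c1 is down to just 6. So r3c1=6.
Step 14. [r6c2∈{1}] r6c2 has the single candidate 1 ⇒ r6c2=1.
Step 15. [r6c4∈{6}] r6c4's peers cover all but 6 ⇒ r6c4=6.
Step 16. [r1c3∈{2}] only 2 remains possible at r1c3, so r1c3=2.
Step 17. [r1c6∈{1}] only 1 remains possible at r1c6. So r1c6=1.
Step 18. [r6c1∈{5}] r6c1 is down to just 5. So r6c1=5.
Step 19. [r1c1∈{4}] r1c1 is down to just 4, so r1c1=4.

Answer: 4 5 2 3 6 1 / 3 6 1 2 4 5 / 6 4 3 5 1 2 / 1 2 5 4 3 6 / 2 3 6 1 5 4 / 5 1 4 6 2 3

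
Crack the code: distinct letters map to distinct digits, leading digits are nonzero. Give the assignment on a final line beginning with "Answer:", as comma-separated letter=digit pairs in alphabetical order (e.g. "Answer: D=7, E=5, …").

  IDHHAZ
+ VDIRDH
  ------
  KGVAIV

Step 1. [col 1: Z + H ≡ V (mod 10)] column 1 (Z + H ≡ V (mod 10), carry-in 0) doesn't pin Z yet; pick Z=7 and continue ⇒ Z=7.
Step 2. [col 1: Z + H ≡ V (mod 10)] column 1 (Z + H ≡ V (mod 10), carry-in 0) doesn't pin V yet; pick V=2 and continue. So V=2.
Step 3. [col 1: Z + H ≡ V (mod 10)] in column 1 we have Z+H≡V with carry-in 0; given Z=7, V=2 and digits 2,7 already taken and all letters distinct, that pins H to 5 ⇒ H=5.
Step 4. [col 2: A + D ≡ I (mod 10)] several values work for A in column 2 (A + D ≡ I (mod 10), carry-in 1); try A=4 ⇒ A=4.
Step 5. [col 2: A + D ≡ I (mod 10)] several values work for I in column 2 (A + D ≡ I (mod 10), carry-in 1); try I=6. So I=6.
Step 6. [col 2: A + D ≡ I (mod 10)] in column 2 we have A+D≡I with carry-in 1; given A=4, I=6 and digits 2,4,5,6,7 already taken and all letters distinct, that pins D to 1 ⇒ D=1.
Step 7. [col 3: H + R ≡ A (mod 10)] from column 3 (H=5, A=4, carry-in 0, digits 1,2,4,5,6,7 already taken and all letters distinct): R must equal 9 ⇒ R=9.
Step 8. [col 5: D + D ≡ G (mod 10)] column 5: given D=1, carry-in 1, and digits 1,2,4,5,6,7,9 already taken and all letters distinct, D+D≡G (mod 10) forces G=3, so G=3.
Step 9. [col 6: I + V ≡ K (mod 10)] in column 6 we have I+V≡K with carry-in 0; given I=6, V=2 and digits 1,2,3,4,5,6,7,9 already taken and all letters distinct, that pins K to 8. So K=8.

Answer: A=4, D=1, G=3, H=5, I=6, K=8, R=9, V=2, Z=7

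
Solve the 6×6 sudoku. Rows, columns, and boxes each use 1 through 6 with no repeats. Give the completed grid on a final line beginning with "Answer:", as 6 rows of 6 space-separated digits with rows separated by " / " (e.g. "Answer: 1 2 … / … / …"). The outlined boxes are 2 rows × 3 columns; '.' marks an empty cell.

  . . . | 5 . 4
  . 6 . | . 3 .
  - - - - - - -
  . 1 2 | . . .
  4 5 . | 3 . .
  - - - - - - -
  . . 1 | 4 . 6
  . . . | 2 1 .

Step 1. [r3c1∈{3,6}] 3 has one home in row 3: r3c1. So r3c1=3.
Step 2. [r5c2∈{2,3}] across row 5, 3 lands solely at r5c2. So r5c2=3.
Step 3. [r5c5∈{5}] r5c5 is down to just 5 ⇒ r5c5=5.
Step 4. [r1c5∈{2,6}] r1c5 is the only open cell in row 1 admitting 6. So r1c5=6.
Step 5. [r2c6∈{1,2}] box 2 places 2 nowhere but r2c6, so r2c6=2.
Step 6. [r6c1∈{5,6}] r6c1 is the only open cell in col 1 admitting 6. So r6c1=6.
Step 7. [r6c3∈{4,5}] 5 has one home in row 6: r6c3, so r6c3=5.
Step 8. [r1c1∈{1,2}] 1 has one home in row 1: r1c1 ⇒ r1c1=1.
Step 9. [r4c5∈{2}] r4c5's peers cover all but 2, so r4c5=2.
Step 10. [r2c3∈{4}] only 4 remains possible at r2c3 ⇒ r2c3=4.
Step 11. [r1c3∈{3}] r1c3 has the single candidate 3 ⇒ r1c3=3.
Step 12. [r4c3∈{6}] r4c3 has the single candidate 6. So r4c3=6.
Step 13. [r5c1∈{2}] r5c1 has the single candidate 2. So r5c1=2.
Step 14. [r6c6∈{3}] only 3 remains possible at r6c6. So r6c6=3.
Step 15. [r6c2∈{4}] only 4 remains possible at r6c2. So r6c2=4.
Step 16. [r3c6∈{5}] only 5 remains possible at r3c6, so r3c6=5.
Step 17. [r2c1∈{5}] r2c1 has the single candidate 5, so r2c1=5.
Step 18. [r1c2∈{2}] r1c2's peers cover all but 2, so r1c2=2.
Step 19. [r3c4∈{6}] only 6 remains possible at r3c4 ⇒ r3c4=6.
Step 20. [r4c6∈{1}] r4c6 is down to just 1, so r4c6=1.
Step 21. [r2c4∈{1}] only 1 remains possible at r2c4, so r2c4=1.
Step 22. [r3c5∈{4}] only 4 remains possible at r3c5, so r3c5=4.

Answer: 1 2 3 5 6 4 / 5 6 4 1 3 2 / 3 1 2 6 4 5 / 4 5 6 3 2 1 / 2 3 1 4 5 6 / 6 4 5 2 1 3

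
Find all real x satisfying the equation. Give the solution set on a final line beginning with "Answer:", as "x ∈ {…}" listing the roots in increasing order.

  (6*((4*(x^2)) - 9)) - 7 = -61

Step 1. [(6*((4*(x^2)) - 9)) - 7 = -61] the outer -7 inverts by adding 7. So sub: 6*((4*(x^2)) - 9) = -54.
Step 2. [6*((4*(x^2)) - 9) = -54] leading coefficient 6: divide by 6 ⇒ div: (4*(x^2)) - 9 = -9.
Step 3. [(4*(x^2)) - 9 = -9] -9 is outermost — add 9 both sides ⇒ sub: 4*(x^2) = 0.
Step 4. [4*(x^2) = 0] divide by the outer 4, so div: x^2 = 0.
Step 5. [x^2 = 0] LHS squared, RHS 0 ≥ 0: apply √ (±). So sqrt: x = 0.

Answer: x ∈ {0}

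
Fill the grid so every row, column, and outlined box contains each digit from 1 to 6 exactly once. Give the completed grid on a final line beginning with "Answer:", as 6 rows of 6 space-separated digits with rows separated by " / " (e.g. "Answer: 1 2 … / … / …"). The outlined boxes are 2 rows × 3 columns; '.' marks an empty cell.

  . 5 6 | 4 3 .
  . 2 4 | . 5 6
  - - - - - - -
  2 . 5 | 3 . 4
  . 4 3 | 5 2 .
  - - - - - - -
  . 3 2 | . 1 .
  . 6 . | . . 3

Step 1. [r1c1∈{1}] only 1 remains possible at r1c1. So r1c1=1.
Step 2. [r6c1∈{4,5}] in row 6, 5 fits only at r6c1, so r6c1=5.
Step 3. [r3c5∈{6}] r3c5 is down to just 6. So r3c5=6.
Step 4. [r6c3∈{1}] only 1 remains possible at r6c3, so r6c3=1.
Step 5. [r4c6∈{1}] nothing but 1 survives at r4c6, so r4c6=1.
Step 6. [r3c2∈{1}] r3c2's peers cover all but 1. So r3c2=1.
Step 7. [r4c1∈{6}] r4c1's peers cover all but 6. So r4c1=6.
Step 8. [r6c5∈{4}] nothing but 4 survives at r6c5, so r6c5=4.
Step 9. [r1c6∈{2}] r1c6 is down to just 2. So r1c6=2.
Step 10. [r5c4∈{6}] r5c4 has the single candidate 6. So r5c4=6.
Step 11. [r6c4∈{2}] only 2 remains possible at r6c4, so r6c4=2.
Step 12. [r5c1∈{4}] only 4 remains possible at r5c1 ⇒ r5c1=4.
Step 13. [r5c6∈{5}] r5c6 has the single candidate 5, so r5c6=5.
Step 14. [r2c4∈{1}] r2c4's peers cover all but 1, so r2c4=1.
Step 15. [r2c1∈{3}] r2c1 has the single candidate 3, so r2c1=3.

Answer: 1 5 6 4 3 2 / 3 2 4 1 5 6 / 2 1 5 3 6 4 / 6 4 3 5 2 1 / 4 3 2 6 1 5 / 5 6 1 2 4 3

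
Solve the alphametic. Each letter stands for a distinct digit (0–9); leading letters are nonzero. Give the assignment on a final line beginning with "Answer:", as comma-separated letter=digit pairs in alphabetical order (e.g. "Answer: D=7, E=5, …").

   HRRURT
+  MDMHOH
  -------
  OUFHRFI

Step 1. [col 1: T + H ≡ I (mod 10)] T=5 is one option consistent with column 1 (T + H ≡ I (mod 10), carry-in 0) — take it. So T=5.
Step 2. [col 1: T + H ≡ I (mod 10)] no forcing yet in column 1 (carry-in 0); I=9 is free and consistent — try it ⇒ I=9.
Step 3. [col 1: T + H ≡ I (mod 10)] from column 1 (T=5, I=9, carry-in 0, digits 5,9 already taken and all letters distinct): H must equal 4 ⇒ H=4.
Step 4. [col 2: R + O ≡ F (mod 10)] several values work for F in column 2 (R + O ≡ F (mod 10), carry-in 0); try F=7 ⇒ F=7.
Step 5. [col 2: R + O ≡ F (mod 10)] column 2 (R + O ≡ F (mod 10), carry-in 0) doesn't pin O yet; pick O=1 and continue, so O=1.
Step 6. [col 2: R + O ≡ F (mod 10)] column 2: given O=1, F=7, carry-in 0, and digits 1,4,5,7,9 already taken and all letters distinct, R+O≡F (mod 10) forces R=6 ⇒ R=6.
Step 7. [col 3: U + H ≡ R (mod 10)] from column 3 (H=4, R=6, carry-in 0, digits 1,4,5,6,7,9 already taken and all letters distinct): U must equal 2. So U=2.
Step 8. [col 4: R + M ≡ H (mod 10)] column 4: given R=6, H=4, carry-in 0, and digits 1,2,4,5,6,7,9 already taken and all letters distinct, R+M≡H (mod 10) forces M=8. So M=8.
Step 9. [col 5: R + D ≡ F (mod 10)] from column 5 (R=6, F=7, carry-in 1, digits 1,2,4,5,6,7,8,9 already taken and all letters distinct): D must equal 0, so D=0.

Answer: D=0, F=7, H=4, I=9, M=8, O=1, R=6, T=5, U=2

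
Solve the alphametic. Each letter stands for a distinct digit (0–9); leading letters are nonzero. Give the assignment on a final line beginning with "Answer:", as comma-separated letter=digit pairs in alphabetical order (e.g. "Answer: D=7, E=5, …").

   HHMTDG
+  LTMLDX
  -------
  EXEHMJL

Step 1. [E] the sum has 7 digits but both addends have 6; that extra leading digit E is the final carry, namely 1, so E=1.
Step 2. [col 1: G + X ≡ L (mod 10)] column 1 (G + X ≡ L (mod 10), carry-in 0) doesn't pin G yet; pick G=2 and continue ⇒ G=2.
Step 3. [col 1: G + X ≡ L (mod 10)] no forcing yet in column 1 (carry-in 0); X=6 is free and consistent — try it, so X=6.
Step 4. [col 1: G + X ≡ L (mod 10)] from column 1 (G=2, X=6, carry-in 0, digits 1,2,6 already taken and all letters distinct): L must equal 8. So L=8.
Step 5. [col 2: D + D ≡ J (mod 10)] no forcing yet in column 2 (carry-in 0); J=0 is free and consistent — try it ⇒ J=0.
Step 6. [col 2: D + D ≡ J (mod 10)] column 2 reads D+D+carry(0)=J with J=0; with digits 0,1,2,6,8 already taken and all letters distinct, the only value for D is 5, so D=5.
Step 7. [col 3: T + L ≡ M (mod 10)] in column 3 we have T+L≡M with carry-in 1; given L=8 and digits 0,1,2,5,6,8 already taken and all letters distinct, that pins M to 3 ⇒ M=3.
Step 8. [col 3: T + L ≡ M (mod 10)] in column 3 we have T+L≡M with carry-in 1; given L=8, M=3 and digits 0,1,2,3,5,6,8 already taken and all letters distinct, that pins T to 4. So T=4.
Step 9. [col 4: M + M ≡ H (mod 10)] column 4: given M=3, carry-in 1, and digits 0,1,2,3,4,5,6,8 already taken and all letters distinct, M+M≡H (mod 10) forces H=7, so H=7.

Answer: D=5, E=1, G=2, H=7, J=0, L=8, M=3, T=4, X=6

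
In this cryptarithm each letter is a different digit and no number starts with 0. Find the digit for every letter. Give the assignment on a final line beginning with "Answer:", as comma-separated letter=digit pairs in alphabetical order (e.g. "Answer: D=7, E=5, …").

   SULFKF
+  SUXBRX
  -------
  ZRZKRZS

Step 1. [col 1: F + X ≡ S (mod 10)] no forcing yet in column 1 (carry-in 0); S=9 is free and consistent — try it ⇒ S=9.
Step 2. [Z] adding two 6-digit numbers gives at most 6+1 digits, and here it does — Z is that final carry and must be 1. So Z=1.
Step 3. [col 1: F + X ≡ S (mod 10)] several values work for F in column 1 (F + X ≡ S (mod 10), carry-in 0); try F=2. So F=2.
Step 4. [col 1: F + X ≡ S (mod 10)] from column 1 (F=2, S=9, carry-in 0, digits 1,2,9 already taken and all letters distinct): X must equal 7. So X=7.
Step 5. [col 2: K + R ≡ Z (mod 10)] no forcing yet in column 2 (carry-in 0); R=8 is free and consistent — try it, so R=8.
Step 6. [col 2: K + R ≡ Z (mod 10)] from column 2 (R=8, Z=1, carry-in 0, digits 1,2,7,8,9 already taken and all letters distinct): K must equal 3 ⇒ K=3.
Step 7. [col 3: F + B ≡ R (mod 10)] column 3 reads F+B+carry(1)=R with F=2, R=8; with digits 1,2,3,7,8,9 already taken and all letters distinct, the only value for B is 5, so B=5.
Step 8. [col 4: L + X ≡ K (mod 10)] in column 4 we have L+X≡K with carry-in 0; given X=7, K=3 and digits 1,2,3,5,7,8,9 already taken and all letters distinct, that pins L to 6 ⇒ L=6.
Step 9. [col 5: U + U ≡ Z (mod 10)] in column 5 we have U+U≡Z with carry-in 1; given Z=1 and digits 1,2,3,5,6,7,8,9 already taken and all letters distinct, that pins U to 0, so U=0.

Answer: B=5, F=2, K=3, L=6, R=8, S=9, U=0, X=7, Z=1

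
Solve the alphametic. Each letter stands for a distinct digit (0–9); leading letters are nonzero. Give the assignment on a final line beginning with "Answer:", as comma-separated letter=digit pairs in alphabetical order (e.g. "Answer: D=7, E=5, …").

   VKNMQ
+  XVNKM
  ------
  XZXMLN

Step 1. [col 1: Q + M ≡ N (mod 10)] no forcing yet in column 1 (carry-in 0); N=7 is free and consistent — try it. So N=7.
Step 2. [col 1: Q + M ≡ N (mod 10)] no forcing yet in column 1 (carry-in 0); Q=3 is free and consistent — try it. So Q=3.
Step 3. [X] adding two 5-digit numbers gives at most 5+1 digits, and here it does — X is that final carry and must be 1 ⇒ X=1.
Step 4. [col 1: Q + M ≡ N (mod 10)] from column 1 (Q=3, N=7, carry-in 0, digits 1,3,7 already taken and all letters distinct): M must equal 4, so M=4.
Step 5. [col 2: M + K ≡ L (mod 10)] no forcing yet in column 2 (carry-in 0); K=2 is free and consistent — try it ⇒ K=2.
Step 6. [col 2: M + K ≡ L (mod 10)] from column 2 (M=4, K=2, carry-in 0, digits 1,2,3,4,7 already taken and all letters distinct): L must equal 6. So L=6.
Step 7. [col 4: K + V ≡ X (mod 10)] in column 4 we have K+V≡X with carry-in 1; given K=2, X=1 and digits 1,2,3,4,6,7 already taken and all letters distinct, that pins V to 8. So V=8.
Step 8. [col 5: V + X ≡ Z (mod 10)] column 5 reads V+X+carry(1)=Z with V=8, X=1; with digits 1,2,3,4,6,7,8 already taken and all letters distinct, the only value for Z is 0. So Z=0.

Answer: K=2, L=6, M=4, N=7, Q=3, V=8, X=1, Z=0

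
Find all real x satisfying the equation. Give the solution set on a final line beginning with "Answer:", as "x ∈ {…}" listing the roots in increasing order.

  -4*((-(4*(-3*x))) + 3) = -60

Step 1. [-4*((-(4*(-3*x))) + 3) = -60] leading coefficient -4: divide by -4 ⇒ div: (-(4*(-3*x))) + 3 = 15.
Step 2. [(-(4*(-3*x))) + 3 = 15] 3 comes off first (subtract 3) ⇒ sub: -(4*(-3*x)) = 12.
Step 3. [-(4*(-3*x)) = 12] leading − — multiply by −1, so neg: 4*(-3*x) = -12.
Step 4. [4*(-3*x) = -12] 4·(inner) — divide through by 4 ⇒ div: -3*x = -3.
Step 5. [-3*x = -3] LHS = -3·(…); ÷-3 both sides, so div: x = 1.

Answer: x ∈ {1}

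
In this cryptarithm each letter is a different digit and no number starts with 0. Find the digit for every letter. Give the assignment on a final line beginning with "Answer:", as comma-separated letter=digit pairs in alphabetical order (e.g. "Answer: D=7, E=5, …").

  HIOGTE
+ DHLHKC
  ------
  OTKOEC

Step 1. [col 1: E + C ≡ C (mod 10)] column 1 reads E+C+carry(0)=C with nothing yet; with all letters distinct, none taken yet, the only value for E is 0 ⇒ E=0.
Step 2. [col 1: E + C ≡ C (mod 10)] several values work for C in column 1 (E + C ≡ C (mod 10), carry-in 0); try C=9 ⇒ C=9.
Step 3. [col 2: T + K ≡ E (mod 10)] no forcing yet in column 2 (carry-in 0); T=8 is free and consistent — try it. So T=8.
Step 4. [col 2: T + K ≡ E (mod 10)] from column 2 (T=8, E=0, carry-in 0, digits 0,8,9 already taken and all letters distinct): K must equal 2 ⇒ K=2.
Step 5. [col 3: G + H ≡ O (mod 10)] no forcing yet in column 3 (carry-in 1); O=5 is free and consistent — try it ⇒ O=5.
Step 6. [col 3: G + H ≡ O (mod 10)] column 3 (G + H ≡ O (mod 10), carry-in 1) doesn't pin H yet; pick H=1 and continue ⇒ H=1.
Step 7. [col 3: G + H ≡ O (mod 10)] in column 3 we have G+H≡O with carry-in 1; given H=1, O=5 and digits 0,1,2,5,8,9 already taken and all letters distinct, that pins G to 3, so G=3.
Step 8. [col 4: O + L ≡ K (mod 10)] from column 4 (O=5, K=2, carry-in 0, digits 0,1,2,3,5,8,9 already taken and all letters distinct): L must equal 7. So L=7.
Step 9. [col 5: I + H ≡ T (mod 10)] column 5: given H=1, T=8, carry-in 1, and digits 0,1,2,3,5,7,8,9 already taken and all letters distinct, I+H≡T (mod 10) forces I=6, so I=6.
Step 10. [col 6: H + D ≡ O (mod 10)] from column 6 (H=1, O=5, carry-in 0, digits 0,1,2,3,5,6,7,8,9 already taken and all letters distinct): D must equal 4 ⇒ D=4.

Answer: C=9, D=4, E=0, G=3, H=1, I=6, K=2, L=7, O=5, T=8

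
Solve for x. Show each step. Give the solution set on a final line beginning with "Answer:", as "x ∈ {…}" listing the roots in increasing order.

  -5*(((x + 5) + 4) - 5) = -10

Step 1. [-5*(((x + 5) + 4) - 5) = -10] -5·(inner) — divide through by -5, so div: ((x + 5) + 4) - 5 = 2.
Step 2. [((x + 5) + 4) - 5 = 2] -5 is outermost — add 5 both sides. So sub: (x + 5) + 4 = 7.
Step 3. [(x + 5) + 4 = 7] the outer +4 inverts by subtracting 4. So sub: x + 5 = 3.
Step 4. [x + 5 = 3] subtract 5: x sits inside (… + 5). So sub: x = -2.

Answer: x ∈ {-2}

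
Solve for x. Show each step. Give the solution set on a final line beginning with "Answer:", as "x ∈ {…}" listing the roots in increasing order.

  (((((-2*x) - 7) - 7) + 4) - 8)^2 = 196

Step 1. [(((((-2*x) - 7) - 7) + 4) - 8)^2 = 196] √ both sides: 196 ≥ 0 gives two branches, so sqrt: ((((-2*x) - 7) - 7) + 4) - 8 = 14 or -14.
Step 2. [((((-2*x) - 7) - 7) + 4) - 8 = 14 or -14] 8 comes off first (add 8), so sub: (((-2*x) - 7) - 7) + 4 = 22 or -6.
Step 3. [(((-2*x) - 7) - 7) + 4 = 22 or -6] peel the +4: subtract 4 from each side. So sub: ((-2*x) - 7) - 7 = 18 or -10.
Step 4. [((-2*x) - 7) - 7 = 18 or -10] the outer -7 inverts by adding 7, so sub: (-2*x) - 7 = 25 or -3.
Step 5. [(-2*x) - 7 = 25 or -3] peel the -7: add 7 from each side ⇒ sub: -2*x = 32 or 4.
Step 6. [-2*x = 32 or 4] LHS = -2·(…); ÷-2 both sides, so div: x = -16 or -2.

Answer: x ∈ {-16, -2}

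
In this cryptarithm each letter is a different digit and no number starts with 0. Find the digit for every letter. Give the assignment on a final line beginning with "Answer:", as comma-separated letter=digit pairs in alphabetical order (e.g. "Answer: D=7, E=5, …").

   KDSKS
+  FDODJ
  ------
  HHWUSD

Step 1. [col 1: S + J ≡ D (mod 10)] no forcing yet in column 1 (carry-in 0); S=9 is free and consistent — try it ⇒ S=9.
Step 2. [col 1: S + J ≡ D (mod 10)] no forcing yet in column 1 (carry-in 0); J=7 is free and consistent — try it ⇒ J=7.
Step 3. [col 1: S + J ≡ D (mod 10)] in column 1 we have S+J≡D with carry-in 0; given S=9, J=7 and digits 7,9 already taken and all letters distinct, that pins D to 6. So D=6.
Step 4. [col 2: K + D ≡ S (mod 10)] column 2: given D=6, S=9, carry-in 1, and digits 6,7,9 already taken and all letters distinct, K+D≡S (mod 10) forces K=2, so K=2.
Step 5. [col 3: S + O ≡ U (mod 10)] column 3 (S + O ≡ U (mod 10), carry-in 0) doesn't pin O yet; pick O=5 and continue ⇒ O=5.
Step 6. [col 3: S + O ≡ U (mod 10)] column 3 reads S+O+carry(0)=U with S=9, O=5; with digits 2,5,6,7,9 already taken and all letters distinct, the only value for U is 4, so U=4.
Step 7. [col 4: D + D ≡ W (mod 10)] column 4 reads D+D+carry(1)=W with D=6; with digits 2,4,5,6,7,9 already taken and all letters distinct, the only value for W is 3 ⇒ W=3.
Step 8. [col 5: K + F ≡ H (mod 10)] column 5 reads K+F+carry(1)=H with K=2; with digits 2,3,4,5,6,7,9 already taken and all letters distinct, the only value for F is 8, so F=8.
Step 9. [col 5: K + F ≡ H (mod 10)] from column 5 (K=2, F=8, carry-in 1, digits 2,3,4,5,6,7,8,9 already taken and all letters distinct): H must equal 1 ⇒ H=1.

Answer: D=6, F=8, H=1, J=7, K=2, O=5, S=9, U=4, W=3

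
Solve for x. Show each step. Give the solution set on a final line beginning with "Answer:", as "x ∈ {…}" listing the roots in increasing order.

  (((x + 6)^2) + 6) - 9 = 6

Step 1. [(((x + 6)^2) + 6) - 9 = 6] -9 is outermost — add 9 both sides, so sub: ((x + 6)^2) + 6 = 15.
Step 2. [((x + 6)^2) + 6 = 15] +6 is outermost — subtract 6 both sides, so sub: (x + 6)^2 = 9.
Step 3. [(x + 6)^2 = 9] LHS squared, RHS 9 ≥ 0: apply √ (±) ⇒ sqrt: x + 6 = 3 or -3.
Step 4. [x + 6 = 3 or -3] peel the +6: subtract 6 from each side, so sub: x = -3 or -9.

Answer: x ∈ {-9, -3}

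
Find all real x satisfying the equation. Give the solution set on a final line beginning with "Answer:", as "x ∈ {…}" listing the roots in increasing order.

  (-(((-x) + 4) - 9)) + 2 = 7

Step 1. [(-(((-x) + 4) - 9)) + 2 = 7] 2 comes off first (subtract 2). So sub: -(((-x) + 4) - 9) = 5.
Step 2. [-(((-x) + 4) - 9) = 5] flip signs both sides. So neg: ((-x) + 4) - 9 = -5.
Step 3. [((-x) + 4) - 9 = -5] the outer -9 inverts by adding 9 ⇒ sub: (-x) + 4 = 4.
Step 4. [(-x) + 4 = 4] the outer +4 inverts by subtracting 4 ⇒ sub: -x = 0.
Step 5. [-x = 0] leading − — multiply by −1 ⇒ neg: x = 0.

Answer: x ∈ {0}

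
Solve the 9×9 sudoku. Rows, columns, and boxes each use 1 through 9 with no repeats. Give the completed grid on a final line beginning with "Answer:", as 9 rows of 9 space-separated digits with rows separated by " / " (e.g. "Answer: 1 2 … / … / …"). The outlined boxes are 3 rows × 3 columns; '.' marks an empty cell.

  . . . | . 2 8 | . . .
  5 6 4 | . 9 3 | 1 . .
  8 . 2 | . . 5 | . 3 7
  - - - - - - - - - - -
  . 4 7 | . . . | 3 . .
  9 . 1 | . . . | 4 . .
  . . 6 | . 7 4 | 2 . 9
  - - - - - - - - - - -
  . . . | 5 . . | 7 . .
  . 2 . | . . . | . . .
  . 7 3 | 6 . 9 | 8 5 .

Step 1. [r1c3∈{9}] only 9 remains possible at r1c3, so r1c3=9.
Step 2. [r9c9∈{1,2,4}] across row 9, 2 lands solely at r9c9 ⇒ r9c9=2.
Step 3. [r3c5∈{1,4,6}] 6 has one home in box 2: r3c5, so r3c5=6.
Step 4. [r6c1∈{3}] r6c1's peers cover all but 3, so r6c1=3.
Step 5. [r3c2∈{1}] nothing but 1 survives at r3c2 ⇒ r3c2=1.
Step 6. [r1c4∈{1,4,7}] across row 1, 1 lands solely at r1c4, so r1c4=1.
Step 7. [r6c4∈{8}] only 8 remains possible at r6c4 ⇒ r6c4=8.
Step 8. [r6c8∈{1}] r6c8's peers cover all but 1. So r6c8=1.
Step 9. [r5c2∈{5,8}] 8 has one home in box 4: r5c2. So r5c2=8.
Step 10. [r7c6∈{1,2}] r7c6 is the only open cell in row 7 admitting 2, so r7c6=2.
Step 11. [r5c6∈{6}] r5c6 is down to just 6 ⇒ r5c6=6.
Step 12. [r5c9∈{5}] r5c9's peers cover all but 5 ⇒ r5c9=5.
Step 13. [r5c5∈{3}] nothing but 3 survives at r5c5, so r5c5=3.
Step 14. [r7c9∈{1,3,4,6}] across row 7, 3 lands solely at r7c9 ⇒ r7c9=3.
Step 15. [r8c9∈{1,4,6}] col 9 places 1 nowhere but r8c9 ⇒ r8c9=1.
Step 16. [r1c9∈{4,6}] 4 has one home in col 9: r1c9 ⇒ r1c9=4.
Step 17. [r1c8∈{6}] r1c8's peers cover all but 6 ⇒ r1c8=6.
Step 18. [r7c1∈{1,4,6}] r7c1 is the only open cell in row 7 admitting 6. So r7c1=6.
Step 19. [r7c5∈{1,4,8}] r7c5 is the only open cell in row 7 admitting 1. So r7c5=1.
Step 20. [r8c1∈{4}] r8c1's peers cover all but 4 ⇒ r8c1=4.
Step 21. [r8c8∈{9}] nothing but 9 survives at r8c8, so r8c8=9.
Step 22. [r2c9∈{8}] only 8 remains possible at r2c9. So r2c9=8.
Step 23. [r8c4∈{3,7}] across row 8, 3 lands solely at r8c4 ⇒ r8c4=3.
Step 24. [r4c4∈{2,9}] row 4 places 9 nowhere but r4c4, so r4c4=9.
Step 25. [r8c5∈{8}] nothing but 8 survives at r8c5 ⇒ r8c5=8.
Step 26. [r5c4∈{2}] nothing but 2 survives at r5c4 ⇒ r5c4=2.
Step 27. [r1c1∈{7}] r1c1 has the single candidate 7, so r1c1=7.
Step 28. [r8c3∈{5}] r8c3 has the single candidate 5 ⇒ r8c3=5.
Step 29. [r7c2∈{9}] r7c2 is down to just 9 ⇒ r7c2=9.
Step 30. [r5c8∈{7}] r5c8's peers cover all but 7, so r5c8=7.
Step 31. [r1c7∈{5}] r1c7's peers cover all but 5, so r1c7=5.
Step 32. [r7c8∈{4}] r7c8 has the single candidate 4. So r7c8=4.
Step 33. [r1c2∈{3}] r1c2's peers cover all but 3 ⇒ r1c2=3.
Step 34. [r4c1∈{2}] only 2 remains possible at r4c1, so r4c1=2.
Step 35. [r9c1∈{1}] r9c1 has the single candidate 1. So r9c1=1.
Step 36. [r8c6∈{7}] r8c6 has the single candidate 7, so r8c6=7.
Step 37. [r3c7∈{9}] r3c7 is down to just 9. So r3c7=9.
Step 38. [r3c4∈{4}] r3c4's peers cover all but 4. So r3c4=4.
Step 39. [r8c7∈{6}] r8c7's peers cover all but 6 ⇒ r8c7=6.
Step 40. [r4c8∈{8}] r4c8's peers cover all but 8. So r4c8=8.
Step 41. [r4c5∈{5}] nothing but 5 survives at r4c5. So r4c5=5.
Step 42. [r9c5∈{4}] r9c5's peers cover all but 4, so r9c5=4.
Step 43. [r2c8∈{2}] only 2 remains possible at r2c8 ⇒ r2c8=2.
Step 44. [r7c3∈{8}] nothing but 8 survives at r7c3, so r7c3=8.
Step 45. [r4c9∈{6}] r4c9 is down to just 6. So r4c9=6.
Step 46. [r6c2∈{5}] r6c2 has the single candidate 5, so r6c2=5.
Step 47. [r2c4∈{7}] r2c4 is down to just 7 ⇒ r2c4=7.
Step 48. [r4c6∈{1}] r4c6 has the single candidate 1. So r4c6=1.

Answer: 7 3 9 1 2 8 5 6 4 / 5 6 4 7 9 3 1 2 8 / 8 1 2 4 6 5 9 3 7 / 2 4 7 9 5 1 3 8 6 / 9 8 1 2 3 6 4 7 5 / 3 5 6 8 7 4 2 1 9 / 6 9 8 5 1 2 7 4 3 / 4 2 5 3 8 7 6 9 1 / 1 7 3 6 4 9 8 5 2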